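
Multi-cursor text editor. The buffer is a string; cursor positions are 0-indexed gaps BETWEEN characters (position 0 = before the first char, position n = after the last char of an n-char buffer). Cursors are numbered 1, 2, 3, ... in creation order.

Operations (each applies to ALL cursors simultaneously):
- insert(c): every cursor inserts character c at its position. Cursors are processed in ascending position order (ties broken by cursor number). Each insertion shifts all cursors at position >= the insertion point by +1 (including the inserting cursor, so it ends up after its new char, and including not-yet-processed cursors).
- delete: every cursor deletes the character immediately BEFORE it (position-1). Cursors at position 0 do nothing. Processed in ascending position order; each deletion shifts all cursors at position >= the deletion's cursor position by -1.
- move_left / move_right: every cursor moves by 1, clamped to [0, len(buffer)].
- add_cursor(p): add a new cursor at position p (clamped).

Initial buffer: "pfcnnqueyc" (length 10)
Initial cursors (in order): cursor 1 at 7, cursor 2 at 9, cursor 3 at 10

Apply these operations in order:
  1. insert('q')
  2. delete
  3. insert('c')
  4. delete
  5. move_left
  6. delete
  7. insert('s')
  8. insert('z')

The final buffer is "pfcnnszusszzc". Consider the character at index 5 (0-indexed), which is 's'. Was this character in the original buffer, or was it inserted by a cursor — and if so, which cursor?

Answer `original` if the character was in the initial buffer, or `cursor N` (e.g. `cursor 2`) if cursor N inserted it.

After op 1 (insert('q')): buffer="pfcnnquqeyqcq" (len 13), cursors c1@8 c2@11 c3@13, authorship .......1..2.3
After op 2 (delete): buffer="pfcnnqueyc" (len 10), cursors c1@7 c2@9 c3@10, authorship ..........
After op 3 (insert('c')): buffer="pfcnnquceyccc" (len 13), cursors c1@8 c2@11 c3@13, authorship .......1..2.3
After op 4 (delete): buffer="pfcnnqueyc" (len 10), cursors c1@7 c2@9 c3@10, authorship ..........
After op 5 (move_left): buffer="pfcnnqueyc" (len 10), cursors c1@6 c2@8 c3@9, authorship ..........
After op 6 (delete): buffer="pfcnnuc" (len 7), cursors c1@5 c2@6 c3@6, authorship .......
After op 7 (insert('s')): buffer="pfcnnsussc" (len 10), cursors c1@6 c2@9 c3@9, authorship .....1.23.
After op 8 (insert('z')): buffer="pfcnnszusszzc" (len 13), cursors c1@7 c2@12 c3@12, authorship .....11.2323.
Authorship (.=original, N=cursor N): . . . . . 1 1 . 2 3 2 3 .
Index 5: author = 1

Answer: cursor 1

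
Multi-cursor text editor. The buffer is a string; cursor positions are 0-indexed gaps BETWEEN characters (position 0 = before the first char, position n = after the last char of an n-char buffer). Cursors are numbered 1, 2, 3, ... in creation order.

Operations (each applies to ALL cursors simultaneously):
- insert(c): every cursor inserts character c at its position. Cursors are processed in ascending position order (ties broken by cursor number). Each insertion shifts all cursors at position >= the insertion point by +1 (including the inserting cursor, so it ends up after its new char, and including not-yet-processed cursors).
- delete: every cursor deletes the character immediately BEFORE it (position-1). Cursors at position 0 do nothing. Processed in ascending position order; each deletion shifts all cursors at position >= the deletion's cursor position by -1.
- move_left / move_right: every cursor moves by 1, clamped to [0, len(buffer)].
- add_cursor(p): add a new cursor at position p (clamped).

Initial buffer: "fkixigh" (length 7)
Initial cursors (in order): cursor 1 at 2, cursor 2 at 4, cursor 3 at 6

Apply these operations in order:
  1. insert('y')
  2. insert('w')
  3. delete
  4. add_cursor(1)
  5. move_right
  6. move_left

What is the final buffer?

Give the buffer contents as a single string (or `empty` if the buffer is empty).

Answer: fkyixyigyh

Derivation:
After op 1 (insert('y')): buffer="fkyixyigyh" (len 10), cursors c1@3 c2@6 c3@9, authorship ..1..2..3.
After op 2 (insert('w')): buffer="fkywixywigywh" (len 13), cursors c1@4 c2@8 c3@12, authorship ..11..22..33.
After op 3 (delete): buffer="fkyixyigyh" (len 10), cursors c1@3 c2@6 c3@9, authorship ..1..2..3.
After op 4 (add_cursor(1)): buffer="fkyixyigyh" (len 10), cursors c4@1 c1@3 c2@6 c3@9, authorship ..1..2..3.
After op 5 (move_right): buffer="fkyixyigyh" (len 10), cursors c4@2 c1@4 c2@7 c3@10, authorship ..1..2..3.
After op 6 (move_left): buffer="fkyixyigyh" (len 10), cursors c4@1 c1@3 c2@6 c3@9, authorship ..1..2..3.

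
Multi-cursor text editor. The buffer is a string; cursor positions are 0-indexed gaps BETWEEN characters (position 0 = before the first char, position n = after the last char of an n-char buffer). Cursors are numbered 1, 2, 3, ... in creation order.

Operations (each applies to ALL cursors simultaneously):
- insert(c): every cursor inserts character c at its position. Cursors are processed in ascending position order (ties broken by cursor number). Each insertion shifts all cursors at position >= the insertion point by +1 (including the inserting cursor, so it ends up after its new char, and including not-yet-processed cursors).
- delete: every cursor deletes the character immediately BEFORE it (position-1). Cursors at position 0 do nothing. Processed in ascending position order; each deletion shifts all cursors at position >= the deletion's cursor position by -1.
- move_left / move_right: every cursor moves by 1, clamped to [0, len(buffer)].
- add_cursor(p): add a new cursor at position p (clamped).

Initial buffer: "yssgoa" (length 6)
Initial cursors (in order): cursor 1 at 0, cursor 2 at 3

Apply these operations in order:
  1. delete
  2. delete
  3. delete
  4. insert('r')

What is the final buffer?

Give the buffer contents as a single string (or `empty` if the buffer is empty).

Answer: rrgoa

Derivation:
After op 1 (delete): buffer="ysgoa" (len 5), cursors c1@0 c2@2, authorship .....
After op 2 (delete): buffer="ygoa" (len 4), cursors c1@0 c2@1, authorship ....
After op 3 (delete): buffer="goa" (len 3), cursors c1@0 c2@0, authorship ...
After op 4 (insert('r')): buffer="rrgoa" (len 5), cursors c1@2 c2@2, authorship 12...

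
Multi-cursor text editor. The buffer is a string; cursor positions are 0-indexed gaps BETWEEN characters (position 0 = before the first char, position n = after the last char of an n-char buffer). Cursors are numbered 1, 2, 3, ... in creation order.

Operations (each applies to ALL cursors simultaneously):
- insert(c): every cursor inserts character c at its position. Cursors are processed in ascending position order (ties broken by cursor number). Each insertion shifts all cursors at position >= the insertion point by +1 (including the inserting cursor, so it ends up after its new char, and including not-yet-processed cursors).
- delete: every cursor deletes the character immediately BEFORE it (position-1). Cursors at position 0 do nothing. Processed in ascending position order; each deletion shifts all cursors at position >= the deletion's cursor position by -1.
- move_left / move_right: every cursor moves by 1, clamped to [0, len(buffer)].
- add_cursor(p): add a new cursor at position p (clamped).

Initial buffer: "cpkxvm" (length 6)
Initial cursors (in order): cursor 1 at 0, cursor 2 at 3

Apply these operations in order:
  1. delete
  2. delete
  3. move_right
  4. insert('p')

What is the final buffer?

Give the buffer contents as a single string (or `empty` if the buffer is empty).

Answer: cpxpvm

Derivation:
After op 1 (delete): buffer="cpxvm" (len 5), cursors c1@0 c2@2, authorship .....
After op 2 (delete): buffer="cxvm" (len 4), cursors c1@0 c2@1, authorship ....
After op 3 (move_right): buffer="cxvm" (len 4), cursors c1@1 c2@2, authorship ....
After op 4 (insert('p')): buffer="cpxpvm" (len 6), cursors c1@2 c2@4, authorship .1.2..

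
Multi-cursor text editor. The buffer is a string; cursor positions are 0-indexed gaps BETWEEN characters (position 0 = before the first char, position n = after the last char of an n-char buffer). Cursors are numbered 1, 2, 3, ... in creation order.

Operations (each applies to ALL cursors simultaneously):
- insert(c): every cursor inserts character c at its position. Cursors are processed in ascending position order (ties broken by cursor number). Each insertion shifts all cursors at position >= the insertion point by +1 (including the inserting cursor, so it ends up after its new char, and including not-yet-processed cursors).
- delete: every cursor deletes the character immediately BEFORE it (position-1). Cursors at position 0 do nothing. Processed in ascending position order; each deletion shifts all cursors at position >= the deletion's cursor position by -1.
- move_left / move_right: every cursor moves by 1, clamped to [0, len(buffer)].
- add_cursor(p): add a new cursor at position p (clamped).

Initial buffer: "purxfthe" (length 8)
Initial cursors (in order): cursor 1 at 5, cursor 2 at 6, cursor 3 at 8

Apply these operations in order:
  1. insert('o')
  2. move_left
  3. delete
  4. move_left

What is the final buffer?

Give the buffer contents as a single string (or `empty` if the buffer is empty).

After op 1 (insert('o')): buffer="purxfotoheo" (len 11), cursors c1@6 c2@8 c3@11, authorship .....1.2..3
After op 2 (move_left): buffer="purxfotoheo" (len 11), cursors c1@5 c2@7 c3@10, authorship .....1.2..3
After op 3 (delete): buffer="purxooho" (len 8), cursors c1@4 c2@5 c3@7, authorship ....12.3
After op 4 (move_left): buffer="purxooho" (len 8), cursors c1@3 c2@4 c3@6, authorship ....12.3

Answer: purxooho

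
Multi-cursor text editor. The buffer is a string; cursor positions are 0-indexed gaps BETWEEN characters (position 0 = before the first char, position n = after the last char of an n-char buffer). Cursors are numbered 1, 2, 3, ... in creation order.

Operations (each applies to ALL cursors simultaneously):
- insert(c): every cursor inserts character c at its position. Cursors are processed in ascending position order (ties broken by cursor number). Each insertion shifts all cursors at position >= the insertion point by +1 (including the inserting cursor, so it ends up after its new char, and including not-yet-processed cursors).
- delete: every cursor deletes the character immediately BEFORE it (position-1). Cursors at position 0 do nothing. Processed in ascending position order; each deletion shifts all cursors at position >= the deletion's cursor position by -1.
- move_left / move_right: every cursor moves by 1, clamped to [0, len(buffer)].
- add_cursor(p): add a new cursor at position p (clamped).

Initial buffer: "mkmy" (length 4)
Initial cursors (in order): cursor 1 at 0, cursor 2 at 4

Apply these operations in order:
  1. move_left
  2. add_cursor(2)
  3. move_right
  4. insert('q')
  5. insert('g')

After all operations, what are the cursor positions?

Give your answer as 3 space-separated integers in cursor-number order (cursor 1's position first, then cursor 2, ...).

After op 1 (move_left): buffer="mkmy" (len 4), cursors c1@0 c2@3, authorship ....
After op 2 (add_cursor(2)): buffer="mkmy" (len 4), cursors c1@0 c3@2 c2@3, authorship ....
After op 3 (move_right): buffer="mkmy" (len 4), cursors c1@1 c3@3 c2@4, authorship ....
After op 4 (insert('q')): buffer="mqkmqyq" (len 7), cursors c1@2 c3@5 c2@7, authorship .1..3.2
After op 5 (insert('g')): buffer="mqgkmqgyqg" (len 10), cursors c1@3 c3@7 c2@10, authorship .11..33.22

Answer: 3 10 7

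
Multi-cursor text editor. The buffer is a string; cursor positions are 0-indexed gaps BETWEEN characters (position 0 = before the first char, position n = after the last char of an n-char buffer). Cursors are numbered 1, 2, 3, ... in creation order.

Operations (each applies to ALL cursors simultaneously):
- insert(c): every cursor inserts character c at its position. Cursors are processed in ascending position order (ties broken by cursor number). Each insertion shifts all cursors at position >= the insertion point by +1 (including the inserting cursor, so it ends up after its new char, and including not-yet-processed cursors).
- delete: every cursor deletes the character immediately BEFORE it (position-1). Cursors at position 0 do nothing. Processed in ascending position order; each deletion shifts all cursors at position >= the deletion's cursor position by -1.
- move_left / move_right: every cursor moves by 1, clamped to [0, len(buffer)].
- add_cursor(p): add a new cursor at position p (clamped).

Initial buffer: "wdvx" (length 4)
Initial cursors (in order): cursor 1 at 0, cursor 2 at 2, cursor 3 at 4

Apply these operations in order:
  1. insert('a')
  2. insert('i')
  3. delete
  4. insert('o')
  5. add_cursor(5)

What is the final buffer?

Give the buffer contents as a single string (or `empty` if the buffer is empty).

Answer: aowdaovxao

Derivation:
After op 1 (insert('a')): buffer="awdavxa" (len 7), cursors c1@1 c2@4 c3@7, authorship 1..2..3
After op 2 (insert('i')): buffer="aiwdaivxai" (len 10), cursors c1@2 c2@6 c3@10, authorship 11..22..33
After op 3 (delete): buffer="awdavxa" (len 7), cursors c1@1 c2@4 c3@7, authorship 1..2..3
After op 4 (insert('o')): buffer="aowdaovxao" (len 10), cursors c1@2 c2@6 c3@10, authorship 11..22..33
After op 5 (add_cursor(5)): buffer="aowdaovxao" (len 10), cursors c1@2 c4@5 c2@6 c3@10, authorship 11..22..33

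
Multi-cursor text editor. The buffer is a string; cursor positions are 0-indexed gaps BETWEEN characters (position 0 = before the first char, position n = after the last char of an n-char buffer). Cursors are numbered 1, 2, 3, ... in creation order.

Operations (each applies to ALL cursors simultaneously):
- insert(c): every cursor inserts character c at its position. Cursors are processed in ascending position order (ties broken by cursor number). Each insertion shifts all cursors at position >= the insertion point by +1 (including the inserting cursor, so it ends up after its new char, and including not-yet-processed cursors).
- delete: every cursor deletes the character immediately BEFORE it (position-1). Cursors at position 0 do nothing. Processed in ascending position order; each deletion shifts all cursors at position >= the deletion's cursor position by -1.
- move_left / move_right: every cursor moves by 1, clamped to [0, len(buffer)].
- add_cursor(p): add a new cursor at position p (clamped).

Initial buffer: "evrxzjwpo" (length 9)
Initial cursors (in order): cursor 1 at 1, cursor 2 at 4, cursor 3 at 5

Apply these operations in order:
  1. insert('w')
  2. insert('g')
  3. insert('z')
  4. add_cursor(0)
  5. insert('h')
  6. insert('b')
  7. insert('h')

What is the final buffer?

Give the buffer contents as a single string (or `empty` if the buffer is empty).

Answer: hbhewgzhbhvrxwgzhbhzwgzhbhjwpo

Derivation:
After op 1 (insert('w')): buffer="ewvrxwzwjwpo" (len 12), cursors c1@2 c2@6 c3@8, authorship .1...2.3....
After op 2 (insert('g')): buffer="ewgvrxwgzwgjwpo" (len 15), cursors c1@3 c2@8 c3@11, authorship .11...22.33....
After op 3 (insert('z')): buffer="ewgzvrxwgzzwgzjwpo" (len 18), cursors c1@4 c2@10 c3@14, authorship .111...222.333....
After op 4 (add_cursor(0)): buffer="ewgzvrxwgzzwgzjwpo" (len 18), cursors c4@0 c1@4 c2@10 c3@14, authorship .111...222.333....
After op 5 (insert('h')): buffer="hewgzhvrxwgzhzwgzhjwpo" (len 22), cursors c4@1 c1@6 c2@13 c3@18, authorship 4.1111...2222.3333....
After op 6 (insert('b')): buffer="hbewgzhbvrxwgzhbzwgzhbjwpo" (len 26), cursors c4@2 c1@8 c2@16 c3@22, authorship 44.11111...22222.33333....
After op 7 (insert('h')): buffer="hbhewgzhbhvrxwgzhbhzwgzhbhjwpo" (len 30), cursors c4@3 c1@10 c2@19 c3@26, authorship 444.111111...222222.333333....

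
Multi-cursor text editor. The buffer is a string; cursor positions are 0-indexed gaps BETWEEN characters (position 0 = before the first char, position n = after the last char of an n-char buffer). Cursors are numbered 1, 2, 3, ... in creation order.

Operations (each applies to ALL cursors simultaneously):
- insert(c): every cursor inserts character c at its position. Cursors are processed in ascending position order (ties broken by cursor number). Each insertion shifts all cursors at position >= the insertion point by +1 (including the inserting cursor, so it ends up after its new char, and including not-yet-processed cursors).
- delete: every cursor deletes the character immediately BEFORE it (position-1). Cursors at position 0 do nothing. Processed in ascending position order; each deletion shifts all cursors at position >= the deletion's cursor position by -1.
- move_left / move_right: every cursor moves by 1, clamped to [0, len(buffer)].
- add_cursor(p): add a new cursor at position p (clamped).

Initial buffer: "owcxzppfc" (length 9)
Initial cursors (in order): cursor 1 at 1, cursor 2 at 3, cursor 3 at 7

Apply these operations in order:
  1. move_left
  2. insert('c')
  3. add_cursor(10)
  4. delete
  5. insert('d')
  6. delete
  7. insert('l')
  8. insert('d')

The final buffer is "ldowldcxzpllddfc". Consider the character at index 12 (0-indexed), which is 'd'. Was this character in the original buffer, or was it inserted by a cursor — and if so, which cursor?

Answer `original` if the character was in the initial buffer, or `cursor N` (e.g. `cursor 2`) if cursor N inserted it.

After op 1 (move_left): buffer="owcxzppfc" (len 9), cursors c1@0 c2@2 c3@6, authorship .........
After op 2 (insert('c')): buffer="cowccxzpcpfc" (len 12), cursors c1@1 c2@4 c3@9, authorship 1..2....3...
After op 3 (add_cursor(10)): buffer="cowccxzpcpfc" (len 12), cursors c1@1 c2@4 c3@9 c4@10, authorship 1..2....3...
After op 4 (delete): buffer="owcxzpfc" (len 8), cursors c1@0 c2@2 c3@6 c4@6, authorship ........
After op 5 (insert('d')): buffer="dowdcxzpddfc" (len 12), cursors c1@1 c2@4 c3@10 c4@10, authorship 1..2....34..
After op 6 (delete): buffer="owcxzpfc" (len 8), cursors c1@0 c2@2 c3@6 c4@6, authorship ........
After op 7 (insert('l')): buffer="lowlcxzpllfc" (len 12), cursors c1@1 c2@4 c3@10 c4@10, authorship 1..2....34..
After op 8 (insert('d')): buffer="ldowldcxzpllddfc" (len 16), cursors c1@2 c2@6 c3@14 c4@14, authorship 11..22....3434..
Authorship (.=original, N=cursor N): 1 1 . . 2 2 . . . . 3 4 3 4 . .
Index 12: author = 3

Answer: cursor 3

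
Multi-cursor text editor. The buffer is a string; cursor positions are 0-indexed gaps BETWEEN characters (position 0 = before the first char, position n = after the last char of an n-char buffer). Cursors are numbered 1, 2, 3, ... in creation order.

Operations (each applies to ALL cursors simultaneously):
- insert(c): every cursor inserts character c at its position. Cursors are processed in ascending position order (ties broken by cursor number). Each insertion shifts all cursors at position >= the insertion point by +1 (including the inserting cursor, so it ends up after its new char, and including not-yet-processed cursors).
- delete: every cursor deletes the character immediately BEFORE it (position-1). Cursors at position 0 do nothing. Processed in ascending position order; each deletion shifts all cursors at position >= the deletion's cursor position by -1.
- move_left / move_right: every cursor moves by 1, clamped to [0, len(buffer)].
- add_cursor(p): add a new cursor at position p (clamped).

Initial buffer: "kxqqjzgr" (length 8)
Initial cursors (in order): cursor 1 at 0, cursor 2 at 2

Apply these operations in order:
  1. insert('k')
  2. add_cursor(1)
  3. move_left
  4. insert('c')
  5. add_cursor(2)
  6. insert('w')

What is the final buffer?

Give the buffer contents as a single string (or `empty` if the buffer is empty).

Answer: ccwwwkkxcwkqqjzgr

Derivation:
After op 1 (insert('k')): buffer="kkxkqqjzgr" (len 10), cursors c1@1 c2@4, authorship 1..2......
After op 2 (add_cursor(1)): buffer="kkxkqqjzgr" (len 10), cursors c1@1 c3@1 c2@4, authorship 1..2......
After op 3 (move_left): buffer="kkxkqqjzgr" (len 10), cursors c1@0 c3@0 c2@3, authorship 1..2......
After op 4 (insert('c')): buffer="cckkxckqqjzgr" (len 13), cursors c1@2 c3@2 c2@6, authorship 131..22......
After op 5 (add_cursor(2)): buffer="cckkxckqqjzgr" (len 13), cursors c1@2 c3@2 c4@2 c2@6, authorship 131..22......
After op 6 (insert('w')): buffer="ccwwwkkxcwkqqjzgr" (len 17), cursors c1@5 c3@5 c4@5 c2@10, authorship 131341..222......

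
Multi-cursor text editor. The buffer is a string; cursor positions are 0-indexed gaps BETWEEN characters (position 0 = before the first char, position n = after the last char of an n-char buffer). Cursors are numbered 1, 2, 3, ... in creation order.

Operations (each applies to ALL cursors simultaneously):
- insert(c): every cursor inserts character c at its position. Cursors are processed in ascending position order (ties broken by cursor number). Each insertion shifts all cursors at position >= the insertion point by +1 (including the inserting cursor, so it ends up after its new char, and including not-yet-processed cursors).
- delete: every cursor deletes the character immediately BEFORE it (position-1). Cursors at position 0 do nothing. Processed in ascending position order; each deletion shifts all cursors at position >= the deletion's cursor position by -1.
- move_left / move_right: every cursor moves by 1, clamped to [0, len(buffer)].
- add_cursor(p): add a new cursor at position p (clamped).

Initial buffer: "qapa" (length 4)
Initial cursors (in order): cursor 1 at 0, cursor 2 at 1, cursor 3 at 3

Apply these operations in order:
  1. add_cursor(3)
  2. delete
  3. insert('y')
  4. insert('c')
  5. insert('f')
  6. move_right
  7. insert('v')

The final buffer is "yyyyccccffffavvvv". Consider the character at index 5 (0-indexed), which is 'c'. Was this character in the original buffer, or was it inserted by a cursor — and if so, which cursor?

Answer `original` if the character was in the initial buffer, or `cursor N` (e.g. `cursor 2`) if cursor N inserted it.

After op 1 (add_cursor(3)): buffer="qapa" (len 4), cursors c1@0 c2@1 c3@3 c4@3, authorship ....
After op 2 (delete): buffer="a" (len 1), cursors c1@0 c2@0 c3@0 c4@0, authorship .
After op 3 (insert('y')): buffer="yyyya" (len 5), cursors c1@4 c2@4 c3@4 c4@4, authorship 1234.
After op 4 (insert('c')): buffer="yyyycccca" (len 9), cursors c1@8 c2@8 c3@8 c4@8, authorship 12341234.
After op 5 (insert('f')): buffer="yyyyccccffffa" (len 13), cursors c1@12 c2@12 c3@12 c4@12, authorship 123412341234.
After op 6 (move_right): buffer="yyyyccccffffa" (len 13), cursors c1@13 c2@13 c3@13 c4@13, authorship 123412341234.
After op 7 (insert('v')): buffer="yyyyccccffffavvvv" (len 17), cursors c1@17 c2@17 c3@17 c4@17, authorship 123412341234.1234
Authorship (.=original, N=cursor N): 1 2 3 4 1 2 3 4 1 2 3 4 . 1 2 3 4
Index 5: author = 2

Answer: cursor 2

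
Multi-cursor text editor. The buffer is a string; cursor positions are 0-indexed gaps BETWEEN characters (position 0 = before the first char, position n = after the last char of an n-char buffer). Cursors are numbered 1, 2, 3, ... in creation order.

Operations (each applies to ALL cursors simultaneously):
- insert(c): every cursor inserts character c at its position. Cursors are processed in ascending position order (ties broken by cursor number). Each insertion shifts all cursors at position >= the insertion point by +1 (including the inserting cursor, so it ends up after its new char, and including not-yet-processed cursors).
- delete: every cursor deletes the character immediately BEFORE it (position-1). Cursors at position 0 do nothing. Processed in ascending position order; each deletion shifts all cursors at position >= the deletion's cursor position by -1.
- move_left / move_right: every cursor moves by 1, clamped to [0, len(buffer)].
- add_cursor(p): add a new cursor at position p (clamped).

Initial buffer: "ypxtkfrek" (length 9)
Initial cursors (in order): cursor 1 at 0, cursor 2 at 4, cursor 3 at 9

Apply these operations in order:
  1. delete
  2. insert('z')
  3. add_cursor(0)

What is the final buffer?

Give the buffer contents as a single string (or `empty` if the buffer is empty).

After op 1 (delete): buffer="ypxkfre" (len 7), cursors c1@0 c2@3 c3@7, authorship .......
After op 2 (insert('z')): buffer="zypxzkfrez" (len 10), cursors c1@1 c2@5 c3@10, authorship 1...2....3
After op 3 (add_cursor(0)): buffer="zypxzkfrez" (len 10), cursors c4@0 c1@1 c2@5 c3@10, authorship 1...2....3

Answer: zypxzkfrez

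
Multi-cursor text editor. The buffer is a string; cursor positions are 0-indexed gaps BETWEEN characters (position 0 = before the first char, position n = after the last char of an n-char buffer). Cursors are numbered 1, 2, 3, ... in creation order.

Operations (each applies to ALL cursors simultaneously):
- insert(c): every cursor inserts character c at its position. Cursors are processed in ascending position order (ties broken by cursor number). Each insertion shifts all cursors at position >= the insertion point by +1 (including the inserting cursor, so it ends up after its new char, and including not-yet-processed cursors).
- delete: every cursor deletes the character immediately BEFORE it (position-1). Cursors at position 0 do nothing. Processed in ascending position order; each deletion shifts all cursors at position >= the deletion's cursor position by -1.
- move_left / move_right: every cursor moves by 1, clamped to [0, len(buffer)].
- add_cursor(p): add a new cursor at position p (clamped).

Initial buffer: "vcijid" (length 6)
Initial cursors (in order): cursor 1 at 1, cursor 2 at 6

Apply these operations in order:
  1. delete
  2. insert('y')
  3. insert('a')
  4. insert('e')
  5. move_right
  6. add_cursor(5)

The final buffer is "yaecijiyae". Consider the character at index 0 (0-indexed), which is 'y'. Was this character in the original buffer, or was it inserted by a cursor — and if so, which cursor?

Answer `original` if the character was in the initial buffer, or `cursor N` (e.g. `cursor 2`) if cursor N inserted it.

After op 1 (delete): buffer="ciji" (len 4), cursors c1@0 c2@4, authorship ....
After op 2 (insert('y')): buffer="ycijiy" (len 6), cursors c1@1 c2@6, authorship 1....2
After op 3 (insert('a')): buffer="yacijiya" (len 8), cursors c1@2 c2@8, authorship 11....22
After op 4 (insert('e')): buffer="yaecijiyae" (len 10), cursors c1@3 c2@10, authorship 111....222
After op 5 (move_right): buffer="yaecijiyae" (len 10), cursors c1@4 c2@10, authorship 111....222
After op 6 (add_cursor(5)): buffer="yaecijiyae" (len 10), cursors c1@4 c3@5 c2@10, authorship 111....222
Authorship (.=original, N=cursor N): 1 1 1 . . . . 2 2 2
Index 0: author = 1

Answer: cursor 1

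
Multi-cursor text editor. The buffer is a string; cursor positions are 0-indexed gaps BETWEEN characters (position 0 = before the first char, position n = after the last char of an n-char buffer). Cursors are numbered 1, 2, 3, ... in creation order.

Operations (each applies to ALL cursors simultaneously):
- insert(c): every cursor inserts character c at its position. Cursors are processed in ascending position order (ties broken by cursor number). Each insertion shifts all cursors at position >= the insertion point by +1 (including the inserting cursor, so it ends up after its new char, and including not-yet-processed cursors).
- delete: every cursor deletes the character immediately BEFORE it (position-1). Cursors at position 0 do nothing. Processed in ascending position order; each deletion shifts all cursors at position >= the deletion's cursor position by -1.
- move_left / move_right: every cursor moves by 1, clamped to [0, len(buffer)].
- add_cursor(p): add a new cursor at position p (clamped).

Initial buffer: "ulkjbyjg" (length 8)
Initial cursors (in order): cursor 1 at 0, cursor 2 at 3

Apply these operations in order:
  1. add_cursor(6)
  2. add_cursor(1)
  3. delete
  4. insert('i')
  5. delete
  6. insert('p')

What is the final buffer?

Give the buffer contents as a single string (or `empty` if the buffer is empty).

After op 1 (add_cursor(6)): buffer="ulkjbyjg" (len 8), cursors c1@0 c2@3 c3@6, authorship ........
After op 2 (add_cursor(1)): buffer="ulkjbyjg" (len 8), cursors c1@0 c4@1 c2@3 c3@6, authorship ........
After op 3 (delete): buffer="ljbjg" (len 5), cursors c1@0 c4@0 c2@1 c3@3, authorship .....
After op 4 (insert('i')): buffer="iilijbijg" (len 9), cursors c1@2 c4@2 c2@4 c3@7, authorship 14.2..3..
After op 5 (delete): buffer="ljbjg" (len 5), cursors c1@0 c4@0 c2@1 c3@3, authorship .....
After op 6 (insert('p')): buffer="pplpjbpjg" (len 9), cursors c1@2 c4@2 c2@4 c3@7, authorship 14.2..3..

Answer: pplpjbpjg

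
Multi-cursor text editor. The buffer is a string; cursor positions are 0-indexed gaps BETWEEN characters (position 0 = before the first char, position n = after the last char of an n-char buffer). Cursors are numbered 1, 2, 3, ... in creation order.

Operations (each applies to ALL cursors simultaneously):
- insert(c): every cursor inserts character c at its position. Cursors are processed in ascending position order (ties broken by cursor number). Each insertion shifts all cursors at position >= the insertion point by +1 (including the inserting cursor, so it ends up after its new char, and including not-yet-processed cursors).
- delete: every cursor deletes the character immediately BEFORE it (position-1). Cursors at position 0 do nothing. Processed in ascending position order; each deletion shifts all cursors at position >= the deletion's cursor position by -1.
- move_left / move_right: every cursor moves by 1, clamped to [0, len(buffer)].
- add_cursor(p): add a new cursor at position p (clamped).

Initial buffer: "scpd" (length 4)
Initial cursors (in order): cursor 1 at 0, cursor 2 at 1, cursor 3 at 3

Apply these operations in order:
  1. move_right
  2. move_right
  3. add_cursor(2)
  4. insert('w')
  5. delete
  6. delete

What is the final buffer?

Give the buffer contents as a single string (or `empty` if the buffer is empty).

Answer: empty

Derivation:
After op 1 (move_right): buffer="scpd" (len 4), cursors c1@1 c2@2 c3@4, authorship ....
After op 2 (move_right): buffer="scpd" (len 4), cursors c1@2 c2@3 c3@4, authorship ....
After op 3 (add_cursor(2)): buffer="scpd" (len 4), cursors c1@2 c4@2 c2@3 c3@4, authorship ....
After op 4 (insert('w')): buffer="scwwpwdw" (len 8), cursors c1@4 c4@4 c2@6 c3@8, authorship ..14.2.3
After op 5 (delete): buffer="scpd" (len 4), cursors c1@2 c4@2 c2@3 c3@4, authorship ....
After op 6 (delete): buffer="" (len 0), cursors c1@0 c2@0 c3@0 c4@0, authorship 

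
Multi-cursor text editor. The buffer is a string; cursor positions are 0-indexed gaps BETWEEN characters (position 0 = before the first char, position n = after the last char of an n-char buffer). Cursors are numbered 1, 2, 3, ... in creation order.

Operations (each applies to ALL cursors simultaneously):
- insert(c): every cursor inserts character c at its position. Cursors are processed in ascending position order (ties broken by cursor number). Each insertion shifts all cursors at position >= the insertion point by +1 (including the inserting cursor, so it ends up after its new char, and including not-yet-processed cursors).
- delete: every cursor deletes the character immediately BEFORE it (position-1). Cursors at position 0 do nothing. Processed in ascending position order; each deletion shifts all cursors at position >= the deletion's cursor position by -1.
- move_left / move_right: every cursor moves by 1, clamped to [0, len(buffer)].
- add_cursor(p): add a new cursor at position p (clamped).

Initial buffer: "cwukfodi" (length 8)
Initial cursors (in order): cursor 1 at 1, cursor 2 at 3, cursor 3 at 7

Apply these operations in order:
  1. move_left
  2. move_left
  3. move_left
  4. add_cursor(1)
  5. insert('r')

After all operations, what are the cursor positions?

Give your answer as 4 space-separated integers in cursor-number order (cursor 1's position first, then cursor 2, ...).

After op 1 (move_left): buffer="cwukfodi" (len 8), cursors c1@0 c2@2 c3@6, authorship ........
After op 2 (move_left): buffer="cwukfodi" (len 8), cursors c1@0 c2@1 c3@5, authorship ........
After op 3 (move_left): buffer="cwukfodi" (len 8), cursors c1@0 c2@0 c3@4, authorship ........
After op 4 (add_cursor(1)): buffer="cwukfodi" (len 8), cursors c1@0 c2@0 c4@1 c3@4, authorship ........
After op 5 (insert('r')): buffer="rrcrwukrfodi" (len 12), cursors c1@2 c2@2 c4@4 c3@8, authorship 12.4...3....

Answer: 2 2 8 4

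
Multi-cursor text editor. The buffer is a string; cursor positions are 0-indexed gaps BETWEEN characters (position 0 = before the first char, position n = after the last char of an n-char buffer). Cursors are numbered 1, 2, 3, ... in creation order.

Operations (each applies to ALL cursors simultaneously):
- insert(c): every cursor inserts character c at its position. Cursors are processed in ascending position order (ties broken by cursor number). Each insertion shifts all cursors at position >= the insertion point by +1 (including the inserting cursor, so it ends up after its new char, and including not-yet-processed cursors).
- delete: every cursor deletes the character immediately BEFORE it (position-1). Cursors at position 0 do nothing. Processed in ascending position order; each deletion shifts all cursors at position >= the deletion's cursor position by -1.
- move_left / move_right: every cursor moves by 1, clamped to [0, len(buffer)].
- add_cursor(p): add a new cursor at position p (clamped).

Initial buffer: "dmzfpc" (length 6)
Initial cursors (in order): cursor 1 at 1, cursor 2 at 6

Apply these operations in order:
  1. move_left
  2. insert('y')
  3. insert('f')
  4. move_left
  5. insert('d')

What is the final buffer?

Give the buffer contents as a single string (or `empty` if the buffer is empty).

After op 1 (move_left): buffer="dmzfpc" (len 6), cursors c1@0 c2@5, authorship ......
After op 2 (insert('y')): buffer="ydmzfpyc" (len 8), cursors c1@1 c2@7, authorship 1.....2.
After op 3 (insert('f')): buffer="yfdmzfpyfc" (len 10), cursors c1@2 c2@9, authorship 11.....22.
After op 4 (move_left): buffer="yfdmzfpyfc" (len 10), cursors c1@1 c2@8, authorship 11.....22.
After op 5 (insert('d')): buffer="ydfdmzfpydfc" (len 12), cursors c1@2 c2@10, authorship 111.....222.

Answer: ydfdmzfpydfc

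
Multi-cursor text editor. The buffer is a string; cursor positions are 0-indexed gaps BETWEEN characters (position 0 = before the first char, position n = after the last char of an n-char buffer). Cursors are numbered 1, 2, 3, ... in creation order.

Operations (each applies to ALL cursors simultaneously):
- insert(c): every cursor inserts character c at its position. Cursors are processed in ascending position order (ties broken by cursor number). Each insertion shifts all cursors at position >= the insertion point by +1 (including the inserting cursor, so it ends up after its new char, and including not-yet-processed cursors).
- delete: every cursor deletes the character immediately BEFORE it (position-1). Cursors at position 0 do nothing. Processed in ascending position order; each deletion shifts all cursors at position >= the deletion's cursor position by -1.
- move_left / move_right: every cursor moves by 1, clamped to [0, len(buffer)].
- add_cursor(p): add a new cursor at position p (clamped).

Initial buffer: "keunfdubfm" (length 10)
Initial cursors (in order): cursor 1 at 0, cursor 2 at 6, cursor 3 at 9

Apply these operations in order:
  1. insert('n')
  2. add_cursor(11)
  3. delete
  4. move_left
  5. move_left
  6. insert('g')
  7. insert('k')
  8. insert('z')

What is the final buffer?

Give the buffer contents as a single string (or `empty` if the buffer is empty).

After op 1 (insert('n')): buffer="nkeunfdnubfnm" (len 13), cursors c1@1 c2@8 c3@12, authorship 1......2...3.
After op 2 (add_cursor(11)): buffer="nkeunfdnubfnm" (len 13), cursors c1@1 c2@8 c4@11 c3@12, authorship 1......2...3.
After op 3 (delete): buffer="keunfdubm" (len 9), cursors c1@0 c2@6 c3@8 c4@8, authorship .........
After op 4 (move_left): buffer="keunfdubm" (len 9), cursors c1@0 c2@5 c3@7 c4@7, authorship .........
After op 5 (move_left): buffer="keunfdubm" (len 9), cursors c1@0 c2@4 c3@6 c4@6, authorship .........
After op 6 (insert('g')): buffer="gkeungfdggubm" (len 13), cursors c1@1 c2@6 c3@10 c4@10, authorship 1....2..34...
After op 7 (insert('k')): buffer="gkkeungkfdggkkubm" (len 17), cursors c1@2 c2@8 c3@14 c4@14, authorship 11....22..3434...
After op 8 (insert('z')): buffer="gkzkeungkzfdggkkzzubm" (len 21), cursors c1@3 c2@10 c3@18 c4@18, authorship 111....222..343434...

Answer: gkzkeungkzfdggkkzzubm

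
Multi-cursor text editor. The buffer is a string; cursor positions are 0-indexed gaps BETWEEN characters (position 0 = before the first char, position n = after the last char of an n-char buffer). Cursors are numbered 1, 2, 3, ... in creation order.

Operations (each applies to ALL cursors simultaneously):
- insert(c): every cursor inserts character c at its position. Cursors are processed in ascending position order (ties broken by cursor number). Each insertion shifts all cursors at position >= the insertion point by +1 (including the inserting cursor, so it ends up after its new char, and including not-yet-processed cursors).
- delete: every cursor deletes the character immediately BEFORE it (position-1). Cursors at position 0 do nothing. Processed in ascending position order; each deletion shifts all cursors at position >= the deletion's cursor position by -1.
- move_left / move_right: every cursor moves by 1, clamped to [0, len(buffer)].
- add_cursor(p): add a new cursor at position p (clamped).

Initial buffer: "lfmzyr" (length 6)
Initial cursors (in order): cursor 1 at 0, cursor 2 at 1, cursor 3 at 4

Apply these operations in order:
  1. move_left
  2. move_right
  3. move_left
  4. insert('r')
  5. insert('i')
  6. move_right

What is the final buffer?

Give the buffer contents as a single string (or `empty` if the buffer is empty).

After op 1 (move_left): buffer="lfmzyr" (len 6), cursors c1@0 c2@0 c3@3, authorship ......
After op 2 (move_right): buffer="lfmzyr" (len 6), cursors c1@1 c2@1 c3@4, authorship ......
After op 3 (move_left): buffer="lfmzyr" (len 6), cursors c1@0 c2@0 c3@3, authorship ......
After op 4 (insert('r')): buffer="rrlfmrzyr" (len 9), cursors c1@2 c2@2 c3@6, authorship 12...3...
After op 5 (insert('i')): buffer="rriilfmrizyr" (len 12), cursors c1@4 c2@4 c3@9, authorship 1212...33...
After op 6 (move_right): buffer="rriilfmrizyr" (len 12), cursors c1@5 c2@5 c3@10, authorship 1212...33...

Answer: rriilfmrizyr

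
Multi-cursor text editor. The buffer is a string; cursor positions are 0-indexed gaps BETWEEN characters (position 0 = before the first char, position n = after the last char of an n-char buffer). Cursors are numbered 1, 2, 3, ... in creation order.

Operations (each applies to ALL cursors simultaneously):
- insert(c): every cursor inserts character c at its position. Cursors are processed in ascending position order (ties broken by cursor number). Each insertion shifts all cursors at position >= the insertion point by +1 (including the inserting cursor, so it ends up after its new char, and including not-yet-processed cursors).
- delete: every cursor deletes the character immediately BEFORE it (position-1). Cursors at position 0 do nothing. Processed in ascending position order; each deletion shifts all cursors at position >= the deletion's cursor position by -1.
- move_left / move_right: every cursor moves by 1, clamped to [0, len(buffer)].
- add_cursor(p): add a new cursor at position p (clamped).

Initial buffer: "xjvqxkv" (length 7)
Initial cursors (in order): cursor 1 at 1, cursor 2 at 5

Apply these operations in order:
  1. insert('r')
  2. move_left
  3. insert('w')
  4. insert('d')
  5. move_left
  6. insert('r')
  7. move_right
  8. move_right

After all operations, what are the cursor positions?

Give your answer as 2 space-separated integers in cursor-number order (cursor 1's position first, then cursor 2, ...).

Answer: 5 13

Derivation:
After op 1 (insert('r')): buffer="xrjvqxrkv" (len 9), cursors c1@2 c2@7, authorship .1....2..
After op 2 (move_left): buffer="xrjvqxrkv" (len 9), cursors c1@1 c2@6, authorship .1....2..
After op 3 (insert('w')): buffer="xwrjvqxwrkv" (len 11), cursors c1@2 c2@8, authorship .11....22..
After op 4 (insert('d')): buffer="xwdrjvqxwdrkv" (len 13), cursors c1@3 c2@10, authorship .111....222..
After op 5 (move_left): buffer="xwdrjvqxwdrkv" (len 13), cursors c1@2 c2@9, authorship .111....222..
After op 6 (insert('r')): buffer="xwrdrjvqxwrdrkv" (len 15), cursors c1@3 c2@11, authorship .1111....2222..
After op 7 (move_right): buffer="xwrdrjvqxwrdrkv" (len 15), cursors c1@4 c2@12, authorship .1111....2222..
After op 8 (move_right): buffer="xwrdrjvqxwrdrkv" (len 15), cursors c1@5 c2@13, authorship .1111....2222..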